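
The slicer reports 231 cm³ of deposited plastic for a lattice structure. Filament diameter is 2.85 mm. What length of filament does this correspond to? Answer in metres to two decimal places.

A = π r² = π × 1.425² = 6.3794 mm².
Length = 231 cm³ / 6.3794 mm² = 231000 / 6.3794 = 36210.3 mm = 36.21 m.

36.21 m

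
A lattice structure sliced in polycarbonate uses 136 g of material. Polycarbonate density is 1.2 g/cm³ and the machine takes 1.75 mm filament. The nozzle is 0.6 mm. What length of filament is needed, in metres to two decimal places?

Extruded volume: 136/1.2 = 113.3333 cm³ (113333.3 mm³).
A = π r² = π × 0.875² = 2.4053 mm².
L = V/A = 113333.3/2.4053 = 47118.16 mm → 47.12 m.

47.12 m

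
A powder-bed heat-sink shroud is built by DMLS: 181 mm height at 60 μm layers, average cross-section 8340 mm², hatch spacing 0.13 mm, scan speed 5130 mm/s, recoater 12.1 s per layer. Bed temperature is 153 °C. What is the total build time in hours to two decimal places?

20.62 hours

Layer count = ceil(181 / 0.06) = 3017.
Per-layer scan distance: 8340 / 0.13 → 64153.8 mm.
Scan time per layer = 64153.8 / 5130 = 12.5056 s.
Time per layer: 12.5056 + 12.1 → 24.6056 s.
Total: 3017 × 24.6056 s = 74235.0952 s → 20.62 hours.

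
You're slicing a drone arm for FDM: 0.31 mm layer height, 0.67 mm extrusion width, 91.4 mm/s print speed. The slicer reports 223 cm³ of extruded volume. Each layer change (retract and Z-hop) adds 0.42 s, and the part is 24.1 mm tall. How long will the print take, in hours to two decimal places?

3.27 hours

Extrusion cross-section: 0.31 × 0.67 → 0.2077 mm².
Total extruded path = 223000/0.2077 = 1073663.9 mm.
Time extruding = 1073663.9 / 91.4, so 11746.9 s.
Number of layers: 24.1 / 0.31 → 78 (rounded up).
Z-hop total: 78 × 0.42 → 32.76 s.
Total = 11746.9 + 32.76 = 11779.66 s = 3.27 hours.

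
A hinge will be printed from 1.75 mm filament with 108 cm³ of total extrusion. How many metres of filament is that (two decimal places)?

Filament cross-section = π × (1.75/2)² = 2.4053 mm².
Length = 108 cm³ / 2.4053 mm² = 108000 / 2.4053 = 44900.84 mm = 44.90 m.

44.90 m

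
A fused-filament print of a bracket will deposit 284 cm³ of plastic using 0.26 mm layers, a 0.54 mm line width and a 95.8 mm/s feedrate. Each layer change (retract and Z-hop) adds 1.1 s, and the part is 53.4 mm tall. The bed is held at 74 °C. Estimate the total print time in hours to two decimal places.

Extrusion cross-section = 0.26 × 0.54, so 0.1404 mm².
Toolpath length = 284 cm³ / 0.1404 mm² = 284000 / 0.1404 = 2022792 mm.
Extrusion time: 2022792 / 95.8 → 21114.7 s.
Layers = ⌈53.4/0.26⌉ = 206.
Layer-change overhead: 206 × 1.1 → 226.6 s.
Total = 21114.7 + 226.6 = 21341.3 s = 5.93 hours.

5.93 hours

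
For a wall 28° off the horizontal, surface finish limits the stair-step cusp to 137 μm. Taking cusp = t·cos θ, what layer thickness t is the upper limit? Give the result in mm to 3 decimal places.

0.155 mm

Layer height = cusp / cos(28°) = 0.137 / 0.8829 = 0.155 mm.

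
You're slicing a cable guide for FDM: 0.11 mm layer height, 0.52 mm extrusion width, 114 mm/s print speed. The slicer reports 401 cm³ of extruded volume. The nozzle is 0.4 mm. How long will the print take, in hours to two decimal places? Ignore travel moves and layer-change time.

17.08 hours

Extrusion cross-section: 0.11 × 0.52 → 0.0572 mm².
Toolpath length = 401 cm³ / 0.0572 mm² = 401000 / 0.0572 = 7010489.5 mm.
Print-move time: 7010489.5 / 114 → 61495.5 s.
That's 61495.5 s → 17.08 hours.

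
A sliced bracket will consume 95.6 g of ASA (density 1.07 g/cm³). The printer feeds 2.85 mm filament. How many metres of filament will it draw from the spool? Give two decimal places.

Volume = 95.6 g / 1.07 g·cm⁻³ = 89.3458 cm³ = 89345.8 mm³.
A = π r² = π × 1.425² = 6.3794 mm².
Length = 89345.8 / 6.3794 = 14005.36 mm = 14.01 m.

14.01 m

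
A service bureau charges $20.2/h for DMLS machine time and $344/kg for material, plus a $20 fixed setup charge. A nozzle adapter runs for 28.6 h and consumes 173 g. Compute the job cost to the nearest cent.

$657.23

Time charge = 20.2 × 28.6, so $577.72.
Material cost = 344 × 173/1000, so $59.512.
Adding setup: 577.72 + 59.512 + 20 → 657.232 ≈ $657.23.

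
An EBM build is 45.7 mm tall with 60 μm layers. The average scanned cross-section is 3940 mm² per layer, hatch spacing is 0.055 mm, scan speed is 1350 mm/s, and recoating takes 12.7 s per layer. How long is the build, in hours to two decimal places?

Layers = ⌈45.7/0.06⌉ = 762.
Per-layer scan distance: 3940 / 0.055 → 71636.4 mm.
Beam time per layer = 71636.4 / 1350, so 53.064 s.
Time per layer = 53.064 + 12.7, so 65.764 s.
762 layers × 65.764 s/layer = 50112.168 s, i.e. 13.92 hours.

13.92 hours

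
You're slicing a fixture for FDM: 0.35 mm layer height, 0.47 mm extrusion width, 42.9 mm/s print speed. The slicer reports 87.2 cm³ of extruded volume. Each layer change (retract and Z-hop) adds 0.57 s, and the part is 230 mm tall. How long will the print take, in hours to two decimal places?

Bead cross-section = 0.35 × 0.47 = 0.1645 mm².
Total extruded path = 87200/0.1645 = 530091.2 mm.
Print-move time = 530091.2 / 42.9 = 12356.4 s.
Number of layers: 230 / 0.35 → 658 (rounded up).
Layer-change overhead = 658 × 0.57 = 375.06 s.
Total = 12356.4 + 375.06 = 12731.46 s = 3.54 hours.

3.54 hours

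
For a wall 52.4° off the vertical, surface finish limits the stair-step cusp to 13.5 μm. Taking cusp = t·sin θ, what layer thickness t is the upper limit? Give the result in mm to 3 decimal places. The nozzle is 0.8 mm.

0.017 mm

Layer height = cusp / sin(52.4°) = 0.0135 / 0.7923 = 0.017 mm.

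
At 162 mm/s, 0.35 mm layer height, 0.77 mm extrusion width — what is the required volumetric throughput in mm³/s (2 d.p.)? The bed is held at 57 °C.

A = 0.35 × 0.77, so 0.2695 mm².
Volumetric flow = 162 × 0.2695 = 43.66 mm³/s.

43.66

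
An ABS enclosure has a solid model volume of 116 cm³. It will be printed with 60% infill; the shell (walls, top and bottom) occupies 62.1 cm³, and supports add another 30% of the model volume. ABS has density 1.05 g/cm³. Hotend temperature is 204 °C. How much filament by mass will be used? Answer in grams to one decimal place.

Infill region = 116 − 62.1, so 53.9 cm³.
Infill volume: 0.60 × 53.9 → 32.34 cm³.
Support = 0.30 × 116 = 34.8 cm³.
Deposited volume = 62.1 + 32.34 + 34.8 = 129.24 cm³.
Mass = 129.24 × 1.05 = 135.702 g.

135.7 g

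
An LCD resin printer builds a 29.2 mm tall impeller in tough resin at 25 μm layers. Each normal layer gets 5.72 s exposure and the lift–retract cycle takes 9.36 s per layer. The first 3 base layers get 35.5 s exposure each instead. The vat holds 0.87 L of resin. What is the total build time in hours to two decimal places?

Number of layers: 29.2 / 0.025 → 1168 (rounded up).
Bottom layers: 3 × (35.5 + 9.36) → 134.58 s.
Remaining layers = 1165 × (5.72 + 9.36) = 17568.2 s.
Total = 134.58 + 17568.2 = 17702.78 s = 4.92 hours.

4.92 hours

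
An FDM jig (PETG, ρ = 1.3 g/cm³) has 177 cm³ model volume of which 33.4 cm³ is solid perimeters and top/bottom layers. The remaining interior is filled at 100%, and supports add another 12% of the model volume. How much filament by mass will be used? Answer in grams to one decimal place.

257.7 g

Interior volume: 177 − 33.4 → 143.6 cm³.
Deposited infill = 1.00 × 143.6, so 143.6 cm³.
Support = 0.12 × 177 = 21.24 cm³.
Total extruded = 33.4 + 143.6 + 21.24 = 198.24 cm³.
Mass = 198.24 × 1.3 = 257.712 g.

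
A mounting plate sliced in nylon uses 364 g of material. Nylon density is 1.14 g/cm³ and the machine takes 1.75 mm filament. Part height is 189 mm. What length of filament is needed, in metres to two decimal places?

132.75 m

Volume = 364 g / 1.14 g·cm⁻³ = 319.2982 cm³ = 319298.2 mm³.
Cross-section of 1.75 mm filament: π·(1.75/2)² = 2.4053 mm².
L = V/A = 319298.2/2.4053 = 132747.77 mm → 132.75 m.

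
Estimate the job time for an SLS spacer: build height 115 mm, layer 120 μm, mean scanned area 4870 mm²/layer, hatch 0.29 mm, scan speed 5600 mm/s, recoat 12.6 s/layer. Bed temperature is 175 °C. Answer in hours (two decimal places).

Number of layers: 115 / 0.12 → 959 (rounded up).
Hatch length per layer = 4870 / 0.29 = 16793.1 mm.
Per-layer scan time = 16793.1 / 5600, so 2.9988 s.
Per-layer time = 2.9988 + 12.6 = 15.5988 s.
Total: 959 × 15.5988 s = 14959.2492 s → 4.16 hours.

4.16 hours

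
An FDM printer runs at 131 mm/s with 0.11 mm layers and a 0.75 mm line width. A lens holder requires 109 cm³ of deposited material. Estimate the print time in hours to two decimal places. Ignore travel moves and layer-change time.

Extrusion cross-section = 0.11 × 0.75, so 0.0825 mm².
Total extruded path = 109000/0.0825 = 1321212.1 mm.
Time extruding: 1321212.1 / 131 → 10085.6 s.
10085.6 s = 2.80 hours.

2.80 hours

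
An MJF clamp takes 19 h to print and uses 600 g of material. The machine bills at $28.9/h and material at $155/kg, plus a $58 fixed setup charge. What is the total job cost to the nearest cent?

$700.10

Machine-time cost: 28.9 × 19 → $549.10.
Material cost: 155 × 600/1000 → $93.00.
Adding setup: 549.10 + 93.00 + 58 → $700.10.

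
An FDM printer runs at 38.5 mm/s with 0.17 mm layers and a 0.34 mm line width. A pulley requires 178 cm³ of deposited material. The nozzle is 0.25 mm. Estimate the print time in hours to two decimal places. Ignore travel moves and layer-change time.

Bead cross-section: 0.17 × 0.34 → 0.0578 mm².
Total extruded path = 178000/0.0578 = 3079584.8 mm.
Print-move time: 3079584.8 / 38.5 → 79989.2 s.
Converting: 79989.2 s = 22.22 hours.

22.22 hours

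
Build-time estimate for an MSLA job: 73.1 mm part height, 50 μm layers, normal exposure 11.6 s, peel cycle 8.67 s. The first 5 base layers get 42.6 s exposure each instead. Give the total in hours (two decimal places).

Number of layers: 73.1 / 0.05 → 1462 (rounded up).
Bottom layers = 5 × (42.6 + 8.67), so 256.35 s.
Regular layers = 1457 × (11.6 + 8.67), so 29533.39 s.
Total = 256.35 + 29533.39 = 29789.74 s = 8.27 hours.

8.27 hours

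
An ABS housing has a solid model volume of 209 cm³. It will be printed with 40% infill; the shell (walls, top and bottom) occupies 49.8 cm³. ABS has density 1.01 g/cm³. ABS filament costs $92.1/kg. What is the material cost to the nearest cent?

Volume inside the shell = 209 − 49.8, so 159.2 cm³.
Infill volume = 0.40 × 159.2, so 63.68 cm³.
Deposited volume = 49.8 + 63.68, so 113.48 cm³.
Mass = 113.48 × 1.01, so 114.6148 g.
At $92.1/kg: 114.6148/1000 × 92.1 = $10.56.

$10.56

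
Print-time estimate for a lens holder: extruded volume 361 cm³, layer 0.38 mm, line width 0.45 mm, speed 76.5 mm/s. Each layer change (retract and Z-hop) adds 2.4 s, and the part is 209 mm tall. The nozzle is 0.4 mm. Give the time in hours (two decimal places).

Line area: 0.38 × 0.45 → 0.171 mm².
Toolpath length = 361 cm³ / 0.171 mm² = 361000 / 0.171 = 2111111.1 mm.
Extrusion time: 2111111.1 / 76.5 → 27596.2 s.
Number of layers: 209 / 0.38 → 550 (rounded up).
Non-print overhead = 550 × 2.4, so 1320 s.
Total = 27596.2 + 1320 = 28916.2 s = 8.03 hours.

8.03 hours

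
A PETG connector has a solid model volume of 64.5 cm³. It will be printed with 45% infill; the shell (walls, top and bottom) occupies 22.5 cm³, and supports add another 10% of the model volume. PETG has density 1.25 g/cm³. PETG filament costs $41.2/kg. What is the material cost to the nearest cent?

Infill region: 64.5 − 22.5 → 42 cm³.
Infill deposited = 0.45 × 42, so 18.9 cm³.
Support: 0.10 × 64.5 → 6.45 cm³.
Deposited volume: 22.5 + 18.9 + 6.45 → 47.85 cm³.
Mass = 47.85 × 1.25, so 59.8125 g.
At $41.2/kg: 59.8125/1000 × 41.2 = $2.46.

$2.46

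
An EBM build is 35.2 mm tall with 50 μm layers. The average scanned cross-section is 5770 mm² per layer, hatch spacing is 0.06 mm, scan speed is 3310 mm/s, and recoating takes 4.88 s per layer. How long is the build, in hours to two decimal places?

Number of layers: 35.2 / 0.05 → 704 (rounded up).
Hatch length per layer = 5770 / 0.06 = 96166.7 mm.
Beam time per layer = 96166.7 / 3310 = 29.0534 s.
Time per layer = 29.0534 + 4.88 = 33.9334 s.
Total: 704 × 33.9334 s = 23889.1136 s → 6.64 hours.

6.64 hours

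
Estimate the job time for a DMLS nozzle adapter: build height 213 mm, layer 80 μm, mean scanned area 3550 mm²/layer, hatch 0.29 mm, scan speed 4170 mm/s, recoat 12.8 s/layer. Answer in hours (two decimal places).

11.64 hours

Layers = ⌈213/0.08⌉ = 2663.
Scan path per layer: 3550 / 0.29 → 12241.4 mm.
Per-layer scan time = 12241.4 / 4170, so 2.9356 s.
Time per layer: 2.9356 + 12.8 → 15.7356 s.
Build time = 2663 × 15.7356 = 41903.9028 s = 11.64 hours.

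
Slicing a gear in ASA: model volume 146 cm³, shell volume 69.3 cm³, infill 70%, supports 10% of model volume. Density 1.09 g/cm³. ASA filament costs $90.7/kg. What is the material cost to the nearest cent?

Volume inside the shell: 146 − 69.3 → 76.7 cm³.
Infill volume = 0.70 × 76.7, so 53.69 cm³.
Support = 0.10 × 146 = 14.6 cm³.
Total extruded = 69.3 + 53.69 + 14.6 = 137.59 cm³.
Mass = 137.59 × 1.09 = 149.9731 g.
Cost = 149.9731 g / 1000 × $90.7/kg = $13.60.

$13.60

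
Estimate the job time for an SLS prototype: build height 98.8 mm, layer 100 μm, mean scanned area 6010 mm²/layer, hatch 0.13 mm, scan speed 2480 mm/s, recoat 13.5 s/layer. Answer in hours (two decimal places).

8.82 hours

Layer count = ceil(98.8 / 0.1) = 988.
Hatch length per layer: 6010 / 0.13 → 46230.8 mm.
Per-layer scan time = 46230.8 / 2480, so 18.6415 s.
Per-layer time: 18.6415 + 13.5 → 32.1415 s.
Build time = 988 × 32.1415 = 31755.802 s = 8.82 hours.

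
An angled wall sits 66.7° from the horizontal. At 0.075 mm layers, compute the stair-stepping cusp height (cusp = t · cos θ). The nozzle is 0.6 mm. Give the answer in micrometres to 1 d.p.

29.7 μm

h_c = t·cos θ = 0.075 × 0.3955 = 0.029663 mm (29.7 μm).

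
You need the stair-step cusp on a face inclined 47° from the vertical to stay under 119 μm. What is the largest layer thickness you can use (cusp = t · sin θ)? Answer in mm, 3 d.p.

sin(47°) = 0.7314; t_max = 0.119/0.7314 = 0.163 mm.

0.163 mm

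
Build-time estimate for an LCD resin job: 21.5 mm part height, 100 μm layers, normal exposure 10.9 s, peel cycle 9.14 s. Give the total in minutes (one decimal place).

Layers = ⌈21.5/0.1⌉ = 215.
Per-layer time = 10.9 + 9.14 = 20.04 s.
Build time: 215 × 20.04 s = 4308.6 s, i.e. 71.8 minutes.

71.8 minutes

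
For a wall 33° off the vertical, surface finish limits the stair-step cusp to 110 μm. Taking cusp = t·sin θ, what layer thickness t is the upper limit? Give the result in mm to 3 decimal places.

t = h_c / sin θ = 0.11 / 0.5446 = 0.202 mm.

0.202 mm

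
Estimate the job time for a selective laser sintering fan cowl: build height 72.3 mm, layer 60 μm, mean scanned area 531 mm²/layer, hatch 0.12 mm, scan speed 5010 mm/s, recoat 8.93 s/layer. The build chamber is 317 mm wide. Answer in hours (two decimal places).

Layers = ⌈72.3/0.06⌉ = 1205.
Scan path per layer = 531 / 0.12, so 4425 mm.
Per-layer scan time = 4425 / 5010, so 0.8832 s.
Time per layer = 0.8832 + 8.93 = 9.8132 s.
1205 layers × 9.8132 s/layer = 11824.906 s, i.e. 3.28 hours.

3.28 hours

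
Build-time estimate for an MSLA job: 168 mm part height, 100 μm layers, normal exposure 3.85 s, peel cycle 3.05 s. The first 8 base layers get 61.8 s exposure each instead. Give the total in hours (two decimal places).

3.35 hours

Layer count = ceil(168 / 0.1) = 1680.
Base layers: 8 × (61.8 + 3.05) → 518.8 s.
Normal layers: 1672 × (3.85 + 3.05) → 11536.8 s.
Total = 518.8 + 11536.8 = 12055.6 s = 3.35 hours.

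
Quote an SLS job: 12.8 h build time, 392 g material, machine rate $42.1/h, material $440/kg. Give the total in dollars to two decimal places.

$711.36

Machine cost = 42.1 × 12.8, so $538.88.
Material cost = 440 × 392/1000, so $172.48.
Total = 538.88 + 172.48 = $711.36.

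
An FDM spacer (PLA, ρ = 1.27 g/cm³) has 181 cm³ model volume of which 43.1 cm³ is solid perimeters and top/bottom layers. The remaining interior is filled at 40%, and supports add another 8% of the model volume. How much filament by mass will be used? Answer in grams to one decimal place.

Volume inside the shell: 181 − 43.1 → 137.9 cm³.
Deposited infill = 0.40 × 137.9 = 55.16 cm³.
Support = 0.08 × 181, so 14.48 cm³.
Total extruded = 43.1 + 55.16 + 14.48, so 112.74 cm³.
Mass = 112.74 × 1.27, so 143.1798 g.

143.2 g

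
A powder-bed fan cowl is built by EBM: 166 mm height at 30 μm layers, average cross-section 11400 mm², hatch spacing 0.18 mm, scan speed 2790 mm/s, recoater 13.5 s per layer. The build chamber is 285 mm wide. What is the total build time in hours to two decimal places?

55.65 hours

Layer count = ceil(166 / 0.03) = 5534.
Hatch length per layer = 11400 / 0.18 = 63333.3 mm.
Scan time per layer = 63333.3 / 2790, so 22.7001 s.
Layer cycle = 22.7001 + 13.5 = 36.2001 s.
5534 layers × 36.2001 s/layer = 200331.3534 s, i.e. 55.65 hours.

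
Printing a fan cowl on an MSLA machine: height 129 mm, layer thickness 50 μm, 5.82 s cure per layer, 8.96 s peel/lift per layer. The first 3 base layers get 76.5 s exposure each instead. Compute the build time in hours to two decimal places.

Layer count = ceil(129 / 0.05) = 2580.
Base layers = 3 × (76.5 + 8.96), so 256.38 s.
Remaining layers = 2577 × (5.82 + 8.96) = 38088.06 s.
Sum: 256.38 + 38088.06 = 38344.44 s → 10.65 hours.

10.65 hours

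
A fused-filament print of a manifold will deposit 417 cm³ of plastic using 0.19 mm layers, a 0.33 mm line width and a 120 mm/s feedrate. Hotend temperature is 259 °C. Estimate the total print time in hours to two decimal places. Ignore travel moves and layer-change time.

Bead cross-section: 0.19 × 0.33 → 0.0627 mm².
Path length: 417000 mm³ / 0.0627 mm² → 6650717.7 mm.
Print-move time = 6650717.7 / 120 = 55422.6 s.
That's 55422.6 s → 15.40 hours.

15.40 hours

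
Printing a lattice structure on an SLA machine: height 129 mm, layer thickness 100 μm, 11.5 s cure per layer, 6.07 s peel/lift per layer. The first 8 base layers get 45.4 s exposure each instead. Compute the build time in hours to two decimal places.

6.37 hours

Number of layers: 129 / 0.1 → 1290 (rounded up).
Base layers: 8 × (45.4 + 6.07) → 411.76 s.
Normal layers = 1282 × (11.5 + 6.07) = 22524.74 s.
Total = 411.76 + 22524.74 = 22936.5 s = 6.37 hours.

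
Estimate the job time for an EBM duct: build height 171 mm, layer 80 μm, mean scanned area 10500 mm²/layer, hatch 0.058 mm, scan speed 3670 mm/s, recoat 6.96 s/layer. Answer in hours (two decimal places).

33.43 hours

Layer count = ceil(171 / 0.08) = 2138.
Per-layer scan distance = 10500 / 0.058, so 181034.5 mm.
Per-layer scan time = 181034.5 / 3670, so 49.3282 s.
Layer cycle: 49.3282 + 6.96 → 56.2882 s.
Build time = 2138 × 56.2882 = 120344.1716 s = 33.43 hours.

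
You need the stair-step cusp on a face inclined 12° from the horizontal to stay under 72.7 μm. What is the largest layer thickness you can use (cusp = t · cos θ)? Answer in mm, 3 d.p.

cos(12°) = 0.9781; t_max = 0.0727/0.9781 = 0.074 mm.

0.074 mm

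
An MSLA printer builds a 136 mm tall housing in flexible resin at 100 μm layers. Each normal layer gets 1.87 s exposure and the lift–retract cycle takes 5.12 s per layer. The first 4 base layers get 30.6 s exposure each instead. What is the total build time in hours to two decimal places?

Layer count = ceil(136 / 0.1) = 1360.
Bottom layers = 4 × (30.6 + 5.12), so 142.88 s.
Regular layers = 1356 × (1.87 + 5.12), so 9478.44 s.
Total = 142.88 + 9478.44 = 9621.32 s = 2.67 hours.

2.67 hours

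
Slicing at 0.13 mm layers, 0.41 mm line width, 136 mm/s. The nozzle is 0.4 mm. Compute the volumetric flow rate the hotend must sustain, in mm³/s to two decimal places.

7.25

A = 0.13 × 0.41 = 0.0533 mm².
Volumetric flow = 136 × 0.0533 = 7.25 mm³/s.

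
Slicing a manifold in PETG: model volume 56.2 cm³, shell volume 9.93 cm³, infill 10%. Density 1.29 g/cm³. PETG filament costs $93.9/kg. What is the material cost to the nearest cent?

$1.76

Volume inside the shell: 56.2 − 9.93 → 46.27 cm³.
Deposited infill: 0.10 × 46.27 → 4.627 cm³.
Deposited volume = 9.93 + 4.627 = 14.557 cm³.
Mass: 14.557 × 1.29 → 18.77853 g.
Cost = 18.77853 g / 1000 × $93.9/kg = $1.76.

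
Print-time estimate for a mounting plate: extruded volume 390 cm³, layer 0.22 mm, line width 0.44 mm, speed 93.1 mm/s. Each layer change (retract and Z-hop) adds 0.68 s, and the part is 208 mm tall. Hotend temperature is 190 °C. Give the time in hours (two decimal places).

12.20 hours

Extrusion cross-section = 0.22 × 0.44 = 0.0968 mm².
Toolpath length = 390 cm³ / 0.0968 mm² = 390000 / 0.0968 = 4028925.6 mm.
Print-move time: 4028925.6 / 93.1 → 43275.2 s.
Layer count = ceil(208 / 0.22) = 946.
Z-hop total: 946 × 0.68 → 643.28 s.
Total = 43275.2 + 643.28 = 43918.48 s = 12.20 hours.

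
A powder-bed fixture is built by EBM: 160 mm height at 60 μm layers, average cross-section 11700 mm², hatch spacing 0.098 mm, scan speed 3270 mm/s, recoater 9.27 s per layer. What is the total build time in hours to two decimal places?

33.92 hours

Number of layers: 160 / 0.06 → 2667 (rounded up).
Scan path per layer: 11700 / 0.098 → 119387.8 mm.
Scan time per layer = 119387.8 / 3270 = 36.51 s.
Per-layer time: 36.51 + 9.27 → 45.78 s.
Total: 2667 × 45.78 s = 122095.26 s → 33.92 hours.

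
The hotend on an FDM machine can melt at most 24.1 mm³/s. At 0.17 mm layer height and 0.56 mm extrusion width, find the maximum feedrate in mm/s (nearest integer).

253 mm/s

A: 0.17 × 0.56 → 0.0952 mm².
v_max = Q/A = 24.1/0.0952 = 253.15 mm/s → 253 mm/s.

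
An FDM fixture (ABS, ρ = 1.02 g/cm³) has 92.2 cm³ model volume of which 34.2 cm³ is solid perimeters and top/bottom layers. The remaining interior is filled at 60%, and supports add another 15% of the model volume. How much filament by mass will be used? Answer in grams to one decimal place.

84.5 g

Interior volume = 92.2 − 34.2 = 58 cm³.
Deposited infill = 0.60 × 58, so 34.8 cm³.
Support = 0.15 × 92.2, so 13.83 cm³.
Total printed volume = 34.2 + 34.8 + 13.83 = 82.83 cm³.
Mass = 82.83 × 1.02, so 84.4866 g.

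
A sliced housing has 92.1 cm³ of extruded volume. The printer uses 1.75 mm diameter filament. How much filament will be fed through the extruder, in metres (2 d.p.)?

38.29 m

A = π r² = π × 0.875² = 2.4053 mm².
Length = 92.1 cm³ / 2.4053 mm² = 92100 / 2.4053 = 38290.44 mm = 38.29 m.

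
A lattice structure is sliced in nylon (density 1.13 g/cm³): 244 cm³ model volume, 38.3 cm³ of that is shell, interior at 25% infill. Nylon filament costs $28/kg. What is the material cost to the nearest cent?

Volume inside the shell: 244 − 38.3 → 205.7 cm³.
Deposited infill: 0.25 × 205.7 → 51.425 cm³.
Deposited volume = 38.3 + 51.425 = 89.725 cm³.
Mass = 89.725 × 1.13, so 101.38925 g.
Cost = 101.38925 g / 1000 × $28/kg = $2.84.

$2.84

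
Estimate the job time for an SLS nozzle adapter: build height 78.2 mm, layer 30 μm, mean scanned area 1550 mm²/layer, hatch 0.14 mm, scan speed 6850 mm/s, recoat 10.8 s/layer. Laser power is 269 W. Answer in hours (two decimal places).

8.99 hours

Layer count = ceil(78.2 / 0.03) = 2607.
Hatch length per layer: 1550 / 0.14 → 11071.4 mm.
Scan time per layer: 11071.4 / 6850 → 1.6163 s.
Layer cycle: 1.6163 + 10.8 → 12.4163 s.
2607 layers × 12.4163 s/layer = 32369.2941 s, i.e. 8.99 hours.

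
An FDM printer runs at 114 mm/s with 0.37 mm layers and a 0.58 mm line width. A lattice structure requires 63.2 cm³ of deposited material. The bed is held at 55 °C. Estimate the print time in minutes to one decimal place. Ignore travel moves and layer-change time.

43.1 minutes

Extrusion cross-section = 0.37 × 0.58, so 0.2146 mm².
Path length: 63200 mm³ / 0.2146 mm² → 294501.4 mm.
Extrusion time: 294501.4 / 114 → 2583.3 s.
2583.3 s = 43.1 minutes.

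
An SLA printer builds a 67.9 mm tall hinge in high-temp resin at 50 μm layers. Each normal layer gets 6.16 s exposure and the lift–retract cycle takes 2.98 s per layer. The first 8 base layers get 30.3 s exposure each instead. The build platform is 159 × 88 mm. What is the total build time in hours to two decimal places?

3.50 hours

Layer count = ceil(67.9 / 0.05) = 1358.
Burn-in layers: 8 × (30.3 + 2.98) → 266.24 s.
Remaining layers = 1350 × (6.16 + 2.98), so 12339 s.
Sum: 266.24 + 12339 = 12605.24 s → 3.50 hours.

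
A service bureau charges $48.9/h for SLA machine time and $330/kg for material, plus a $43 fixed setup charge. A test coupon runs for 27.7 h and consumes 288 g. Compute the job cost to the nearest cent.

$1492.57

Time charge = 48.9 × 27.7 = $1354.53.
Material cost = 330 × 288/1000, so $95.04.
Total = 1354.53 + 95.04 + 43 = $1492.57.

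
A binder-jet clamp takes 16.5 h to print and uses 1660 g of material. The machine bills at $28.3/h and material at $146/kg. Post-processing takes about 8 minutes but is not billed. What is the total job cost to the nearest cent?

Machine cost = 28.3 × 16.5 = $466.95.
Material charge: 146 × 1660/1000 → $242.36.
Job cost: 466.95 + 242.36 = $709.31.

$709.31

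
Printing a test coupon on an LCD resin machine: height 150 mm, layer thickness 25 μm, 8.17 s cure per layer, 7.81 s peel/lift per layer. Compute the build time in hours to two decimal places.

Layer count = ceil(150 / 0.025) = 6000.
Each layer takes = 8.17 + 7.81, so 15.98 s.
Total = 6000 × 15.98 = 95880 s = 26.63 hours.

26.63 hours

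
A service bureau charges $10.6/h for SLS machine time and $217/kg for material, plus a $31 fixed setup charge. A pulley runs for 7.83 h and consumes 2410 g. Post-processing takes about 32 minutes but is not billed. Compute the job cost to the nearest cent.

Time charge = 10.6 × 7.83 = $82.998.
Material charge: 217 × 2410/1000 → $522.97.
Total = 82.998 + 522.97 + 31 = 636.968 ≈ $636.97.

$636.97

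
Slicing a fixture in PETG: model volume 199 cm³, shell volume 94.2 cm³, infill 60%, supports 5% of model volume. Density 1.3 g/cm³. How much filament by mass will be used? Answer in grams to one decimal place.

Interior volume = 199 − 94.2 = 104.8 cm³.
Infill volume: 0.60 × 104.8 → 62.88 cm³.
Support: 0.05 × 199 → 9.95 cm³.
Total extruded = 94.2 + 62.88 + 9.95 = 167.03 cm³.
Mass = 167.03 × 1.3 = 217.139 g.

217.1 g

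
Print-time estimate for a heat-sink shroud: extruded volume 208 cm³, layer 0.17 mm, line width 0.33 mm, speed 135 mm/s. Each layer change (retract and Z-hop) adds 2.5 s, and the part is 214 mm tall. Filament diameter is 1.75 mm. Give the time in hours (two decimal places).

Extrusion cross-section = 0.17 × 0.33, so 0.0561 mm².
Path length: 208000 mm³ / 0.0561 mm² → 3707664.9 mm.
Extrusion time = 3707664.9 / 135, so 27464.2 s.
Layers = ⌈214/0.17⌉ = 1259.
Z-hop total = 1259 × 2.5, so 3147.5 s.
Altogether 27464.2 + 3147.5 = 30611.7 s, i.e. 8.50 hours.

8.50 hours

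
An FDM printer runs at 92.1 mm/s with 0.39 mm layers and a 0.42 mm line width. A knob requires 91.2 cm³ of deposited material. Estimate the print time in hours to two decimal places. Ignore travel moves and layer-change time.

Extrusion cross-section = 0.39 × 0.42, so 0.1638 mm².
Toolpath length = 91.2 cm³ / 0.1638 mm² = 91200 / 0.1638 = 556776.6 mm.
Time extruding: 556776.6 / 92.1 → 6045.3 s.
Converting: 6045.3 s = 1.68 hours.

1.68 hours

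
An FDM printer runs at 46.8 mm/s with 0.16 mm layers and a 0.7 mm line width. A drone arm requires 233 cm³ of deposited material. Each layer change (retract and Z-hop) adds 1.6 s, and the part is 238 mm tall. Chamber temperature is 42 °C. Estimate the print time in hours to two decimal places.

13.01 hours

Line area = 0.16 × 0.7, so 0.112 mm².
Path length: 233000 mm³ / 0.112 mm² → 2080357.1 mm.
Extrusion time: 2080357.1 / 46.8 → 44452.1 s.
Number of layers: 238 / 0.16 → 1488 (rounded up).
Layer-change overhead: 1488 × 1.6 → 2380.8 s.
Altogether 44452.1 + 2380.8 = 46832.9 s, i.e. 13.01 hours.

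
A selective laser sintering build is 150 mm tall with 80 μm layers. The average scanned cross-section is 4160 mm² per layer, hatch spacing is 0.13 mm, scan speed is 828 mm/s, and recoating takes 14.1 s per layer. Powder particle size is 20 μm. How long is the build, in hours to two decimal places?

27.47 hours

Number of layers: 150 / 0.08 → 1875 (rounded up).
Hatch length per layer = 4160 / 0.13 = 32000 mm.
Per-layer scan time = 32000 / 828, so 38.6473 s.
Per-layer time: 38.6473 + 14.1 → 52.7473 s.
1875 layers × 52.7473 s/layer = 98901.1875 s, i.e. 27.47 hours.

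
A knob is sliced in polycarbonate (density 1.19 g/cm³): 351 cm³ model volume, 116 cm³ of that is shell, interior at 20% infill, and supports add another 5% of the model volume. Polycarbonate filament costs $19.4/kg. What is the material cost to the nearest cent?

$4.17

Volume inside the shell = 351 − 116 = 235 cm³.
Deposited infill: 0.20 × 235 → 47 cm³.
Support = 0.05 × 351 = 17.55 cm³.
Total printed volume = 116 + 47 + 17.55, so 180.55 cm³.
Mass = 180.55 × 1.19, so 214.8545 g.
At $19.4/kg: 214.8545/1000 × 19.4 = $4.17.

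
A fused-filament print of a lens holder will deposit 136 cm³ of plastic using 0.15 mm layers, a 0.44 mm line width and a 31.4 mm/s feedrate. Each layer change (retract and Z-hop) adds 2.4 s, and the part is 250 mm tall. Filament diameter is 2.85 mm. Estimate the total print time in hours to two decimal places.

Bead cross-section: 0.15 × 0.44 → 0.066 mm².
Total extruded path = 136000/0.066 = 2060606.1 mm.
Print-move time = 2060606.1 / 31.4, so 65624.4 s.
Number of layers: 250 / 0.15 → 1667 (rounded up).
Layer-change overhead = 1667 × 2.4, so 4000.8 s.
Total = 65624.4 + 4000.8 = 69625.2 s = 19.34 hours.

19.34 hours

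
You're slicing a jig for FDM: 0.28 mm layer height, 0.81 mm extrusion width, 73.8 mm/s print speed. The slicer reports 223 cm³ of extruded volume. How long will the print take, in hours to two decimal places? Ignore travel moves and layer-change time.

Extrusion cross-section = 0.28 × 0.81 = 0.2268 mm².
Path length: 223000 mm³ / 0.2268 mm² → 983245.1 mm.
Extrusion time = 983245.1 / 73.8 = 13323.1 s.
That's 13323.1 s → 3.70 hours.

3.70 hours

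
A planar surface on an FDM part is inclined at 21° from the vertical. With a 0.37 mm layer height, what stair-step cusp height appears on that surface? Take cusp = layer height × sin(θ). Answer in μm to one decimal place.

h_c = t·sin θ = 0.37 × 0.3584 = 0.132608 mm (132.6 μm).

132.6 μm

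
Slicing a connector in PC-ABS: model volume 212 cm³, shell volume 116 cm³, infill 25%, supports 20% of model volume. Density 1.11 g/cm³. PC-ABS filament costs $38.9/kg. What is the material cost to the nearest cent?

$7.88

Volume inside the shell = 212 − 116 = 96 cm³.
Infill deposited: 0.25 × 96 → 24 cm³.
Support = 0.20 × 212, so 42.4 cm³.
Total extruded = 116 + 24 + 42.4 = 182.4 cm³.
Mass = 182.4 × 1.11 = 202.464 g.
At $38.9/kg: 202.464/1000 × 38.9 = $7.88.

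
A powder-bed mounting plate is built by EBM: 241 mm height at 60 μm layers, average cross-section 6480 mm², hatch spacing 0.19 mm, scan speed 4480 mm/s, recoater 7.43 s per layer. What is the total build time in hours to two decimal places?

Layer count = ceil(241 / 0.06) = 4017.
Per-layer scan distance: 6480 / 0.19 → 34105.3 mm.
Scan time per layer = 34105.3 / 4480, so 7.6128 s.
Per-layer time = 7.6128 + 7.43 = 15.0428 s.
4017 layers × 15.0428 s/layer = 60426.9276 s, i.e. 16.79 hours.

16.79 hours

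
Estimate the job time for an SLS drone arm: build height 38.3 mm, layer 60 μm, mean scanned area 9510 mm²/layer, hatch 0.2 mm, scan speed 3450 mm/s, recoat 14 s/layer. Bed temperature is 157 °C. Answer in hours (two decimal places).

4.93 hours

Number of layers: 38.3 / 0.06 → 639 (rounded up).
Scan path per layer = 9510 / 0.2, so 47550 mm.
Scan time per layer: 47550 / 3450 → 13.7826 s.
Per-layer time: 13.7826 + 14 → 27.7826 s.
Build time = 639 × 27.7826 = 17753.0814 s = 4.93 hours.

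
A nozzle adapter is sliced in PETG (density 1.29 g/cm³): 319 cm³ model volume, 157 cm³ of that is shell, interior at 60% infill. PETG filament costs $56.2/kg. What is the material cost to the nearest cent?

$18.43

Infill region: 319 − 157 → 162 cm³.
Deposited infill: 0.60 × 162 → 97.2 cm³.
Total extruded = 157 + 97.2, so 254.2 cm³.
Mass: 254.2 × 1.29 → 327.918 g.
At $56.2/kg: 327.918/1000 × 56.2 = $18.43.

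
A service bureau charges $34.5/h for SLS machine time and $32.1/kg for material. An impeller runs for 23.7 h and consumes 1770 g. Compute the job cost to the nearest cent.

$874.47

Time charge: 34.5 × 23.7 → $817.65.
Material charge = 32.1 × 1770/1000, so $56.817.
Job cost: 817.65 + 56.817 = 874.467 ≈ $874.47.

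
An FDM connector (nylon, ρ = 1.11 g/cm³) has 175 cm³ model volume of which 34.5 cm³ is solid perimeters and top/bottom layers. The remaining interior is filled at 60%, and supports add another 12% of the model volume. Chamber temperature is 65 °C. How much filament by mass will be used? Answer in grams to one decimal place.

Interior volume = 175 − 34.5 = 140.5 cm³.
Infill volume = 0.60 × 140.5, so 84.3 cm³.
Support: 0.12 × 175 → 21 cm³.
Total extruded: 34.5 + 84.3 + 21 → 139.8 cm³.
Mass = 139.8 × 1.11, so 155.178 g.

155.2 g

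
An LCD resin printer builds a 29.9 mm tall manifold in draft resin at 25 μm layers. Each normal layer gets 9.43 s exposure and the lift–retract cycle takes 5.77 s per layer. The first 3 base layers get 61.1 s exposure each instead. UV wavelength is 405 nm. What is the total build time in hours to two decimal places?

Layers = ⌈29.9/0.025⌉ = 1196.
Burn-in layers = 3 × (61.1 + 5.77) = 200.61 s.
Remaining layers: 1193 × (9.43 + 5.77) → 18133.6 s.
Total = 200.61 + 18133.6 = 18334.21 s = 5.09 hours.

5.09 hours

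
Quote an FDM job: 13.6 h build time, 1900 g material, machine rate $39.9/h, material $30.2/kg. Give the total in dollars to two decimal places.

Machine cost = 39.9 × 13.6, so $542.64.
Material cost = 30.2 × 1900/1000, so $57.38.
Job cost: 542.64 + 57.38 = $600.02.

$600.02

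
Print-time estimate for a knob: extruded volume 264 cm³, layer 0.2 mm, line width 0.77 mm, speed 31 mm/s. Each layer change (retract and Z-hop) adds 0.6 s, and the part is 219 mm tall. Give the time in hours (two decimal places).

Bead cross-section: 0.2 × 0.77 → 0.154 mm².
Total extruded path = 264000/0.154 = 1714285.7 mm.
Print-move time = 1714285.7 / 31 = 55299.5 s.
Layers = ⌈219/0.2⌉ = 1095.
Z-hop total = 1095 × 0.6 = 657 s.
Altogether 55299.5 + 657 = 55956.5 s, i.e. 15.54 hours.

15.54 hours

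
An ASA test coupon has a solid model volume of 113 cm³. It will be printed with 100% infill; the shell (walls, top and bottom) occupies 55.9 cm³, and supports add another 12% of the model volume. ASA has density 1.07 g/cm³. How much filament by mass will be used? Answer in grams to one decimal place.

135.4 g

Infill region: 113 − 55.9 → 57.1 cm³.
Infill volume = 1.00 × 57.1, so 57.1 cm³.
Support: 0.12 × 113 → 13.56 cm³.
Total printed volume = 55.9 + 57.1 + 13.56, so 126.56 cm³.
Mass = 126.56 × 1.07 = 135.4192 g.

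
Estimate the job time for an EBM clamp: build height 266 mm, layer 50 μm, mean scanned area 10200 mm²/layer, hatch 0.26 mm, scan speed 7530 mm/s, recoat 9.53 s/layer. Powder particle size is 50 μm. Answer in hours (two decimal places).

21.78 hours

Number of layers: 266 / 0.05 → 5320 (rounded up).
Hatch length per layer = 10200 / 0.26, so 39230.8 mm.
Scan time per layer: 39230.8 / 7530 → 5.2099 s.
Per-layer time = 5.2099 + 9.53, so 14.7399 s.
5320 layers × 14.7399 s/layer = 78416.268 s, i.e. 21.78 hours.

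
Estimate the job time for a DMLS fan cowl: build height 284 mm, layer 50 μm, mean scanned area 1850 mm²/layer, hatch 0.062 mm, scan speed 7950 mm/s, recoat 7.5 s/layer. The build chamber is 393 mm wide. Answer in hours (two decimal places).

Number of layers: 284 / 0.05 → 5680 (rounded up).
Scan path per layer = 1850 / 0.062, so 29838.7 mm.
Scan time per layer: 29838.7 / 7950 → 3.7533 s.
Time per layer: 3.7533 + 7.5 → 11.2533 s.
Build time = 5680 × 11.2533 = 63918.744 s = 17.76 hours.

17.76 hours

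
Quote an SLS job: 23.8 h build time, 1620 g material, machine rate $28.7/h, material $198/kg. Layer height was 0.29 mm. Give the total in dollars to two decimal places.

$1003.82

Time charge = 28.7 × 23.8 = $683.06.
Material charge: 198 × 1620/1000 → $320.76.
Job cost: 683.06 + 320.76 = $1003.82.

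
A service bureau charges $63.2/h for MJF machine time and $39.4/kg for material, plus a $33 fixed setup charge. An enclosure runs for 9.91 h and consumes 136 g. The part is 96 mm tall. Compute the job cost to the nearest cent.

$664.67

Machine-time cost = 63.2 × 9.91, so $626.312.
Material cost = 39.4 × 136/1000, so $5.3584.
Total = 626.312 + 5.3584 + 33 = 664.6704 ≈ $664.67.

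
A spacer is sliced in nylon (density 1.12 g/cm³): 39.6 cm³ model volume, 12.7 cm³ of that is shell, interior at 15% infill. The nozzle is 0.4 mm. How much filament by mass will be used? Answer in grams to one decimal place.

18.7 g

Infill region = 39.6 − 12.7 = 26.9 cm³.
Deposited infill = 0.15 × 26.9, so 4.035 cm³.
Total printed volume = 12.7 + 4.035, so 16.735 cm³.
Mass = 16.735 × 1.12, so 18.7432 g.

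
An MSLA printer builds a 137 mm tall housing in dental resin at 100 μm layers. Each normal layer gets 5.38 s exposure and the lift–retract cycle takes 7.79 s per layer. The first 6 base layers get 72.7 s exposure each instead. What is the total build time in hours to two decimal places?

Layer count = ceil(137 / 0.1) = 1370.
Bottom layers: 6 × (72.7 + 7.79) → 482.94 s.
Remaining layers = 1364 × (5.38 + 7.79), so 17963.88 s.
Total = 482.94 + 17963.88 = 18446.82 s = 5.12 hours.

5.12 hours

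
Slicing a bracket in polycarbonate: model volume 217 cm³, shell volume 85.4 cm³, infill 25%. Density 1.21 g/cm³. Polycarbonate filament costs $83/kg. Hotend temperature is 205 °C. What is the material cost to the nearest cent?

Volume inside the shell = 217 − 85.4, so 131.6 cm³.
Deposited infill = 0.25 × 131.6 = 32.9 cm³.
Total printed volume: 85.4 + 32.9 → 118.3 cm³.
Mass = 118.3 × 1.21 = 143.143 g.
Cost = 143.143 g / 1000 × $83/kg = $11.88.

$11.88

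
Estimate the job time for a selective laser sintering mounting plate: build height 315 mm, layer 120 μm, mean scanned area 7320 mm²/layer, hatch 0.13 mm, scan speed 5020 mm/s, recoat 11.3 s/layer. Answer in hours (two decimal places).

16.42 hours

Layer count = ceil(315 / 0.12) = 2625.
Per-layer scan distance: 7320 / 0.13 → 56307.7 mm.
Per-layer scan time: 56307.7 / 5020 → 11.2167 s.
Per-layer time: 11.2167 + 11.3 → 22.5167 s.
2625 layers × 22.5167 s/layer = 59106.3375 s, i.e. 16.42 hours.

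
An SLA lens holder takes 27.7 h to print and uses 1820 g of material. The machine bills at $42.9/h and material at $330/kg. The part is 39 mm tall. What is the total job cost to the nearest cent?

Machine cost = 42.9 × 27.7, so $1188.33.
Material charge = 330 × 1820/1000 = $600.60.
Job cost: 1188.33 + 600.60 = $1788.93.

$1788.93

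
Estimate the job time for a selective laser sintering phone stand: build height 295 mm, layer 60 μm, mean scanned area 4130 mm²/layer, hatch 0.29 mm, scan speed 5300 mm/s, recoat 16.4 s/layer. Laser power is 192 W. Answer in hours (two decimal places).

Layers = ⌈295/0.06⌉ = 4917.
Hatch length per layer = 4130 / 0.29 = 14241.4 mm.
Laser time per layer = 14241.4 / 5300 = 2.6871 s.
Layer cycle = 2.6871 + 16.4, so 19.0871 s.
Build time = 4917 × 19.0871 = 93851.2707 s = 26.07 hours.

26.07 hours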